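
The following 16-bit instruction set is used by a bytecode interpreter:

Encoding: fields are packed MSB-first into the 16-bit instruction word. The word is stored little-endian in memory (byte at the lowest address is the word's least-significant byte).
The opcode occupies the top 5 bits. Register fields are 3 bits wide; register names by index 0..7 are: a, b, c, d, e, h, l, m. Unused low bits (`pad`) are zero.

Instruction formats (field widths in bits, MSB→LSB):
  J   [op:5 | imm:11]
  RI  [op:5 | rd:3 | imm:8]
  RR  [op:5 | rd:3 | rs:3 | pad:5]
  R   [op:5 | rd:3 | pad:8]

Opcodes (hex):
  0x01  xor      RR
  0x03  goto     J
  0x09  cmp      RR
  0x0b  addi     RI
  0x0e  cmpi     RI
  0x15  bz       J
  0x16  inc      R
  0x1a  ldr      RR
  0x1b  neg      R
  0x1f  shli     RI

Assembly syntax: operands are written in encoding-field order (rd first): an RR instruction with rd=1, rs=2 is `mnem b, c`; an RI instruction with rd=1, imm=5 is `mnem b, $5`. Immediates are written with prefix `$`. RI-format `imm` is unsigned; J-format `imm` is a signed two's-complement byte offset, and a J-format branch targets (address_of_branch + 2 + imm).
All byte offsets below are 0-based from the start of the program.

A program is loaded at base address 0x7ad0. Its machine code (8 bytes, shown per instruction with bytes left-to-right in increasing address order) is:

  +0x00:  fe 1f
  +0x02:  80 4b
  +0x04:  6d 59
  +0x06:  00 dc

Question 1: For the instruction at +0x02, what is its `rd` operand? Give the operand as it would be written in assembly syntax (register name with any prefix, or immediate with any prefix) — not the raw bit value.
+0x02: 80 4b ⇒ word 0x4b80 (little)
  op=0x4b80>>11=0x9 ⇒ cmp (RR)
  rd: (w>>8)&0x7=0x3 → d
  rs: (w>>5)&0x7=0x4 → e

d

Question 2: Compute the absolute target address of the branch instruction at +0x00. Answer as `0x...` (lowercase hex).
0x7ad0

[00] fe 1f → 0x1ffe
  top 5b → 0x3 → goto [J]
  imm: (w>>0)&0x7ff=0x7fe (s11→-2) → $-2
  target = base 0x7ad0 + off 0x00 + 2 + imm -2 = 0x7ad0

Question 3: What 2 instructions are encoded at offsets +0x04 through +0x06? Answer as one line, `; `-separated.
@+04  little-endian(6d 59) = 0x596d
  top 5b → 0xb → addi [RI]
  [10:8] rd=1 = b
  [7:0] imm=109 = $109
@+06  little-endian(00 dc) = 0xdc00
  top 5b → 0x1b → neg [R]
  [10:8] rd=4 = e

addi b, $109; neg e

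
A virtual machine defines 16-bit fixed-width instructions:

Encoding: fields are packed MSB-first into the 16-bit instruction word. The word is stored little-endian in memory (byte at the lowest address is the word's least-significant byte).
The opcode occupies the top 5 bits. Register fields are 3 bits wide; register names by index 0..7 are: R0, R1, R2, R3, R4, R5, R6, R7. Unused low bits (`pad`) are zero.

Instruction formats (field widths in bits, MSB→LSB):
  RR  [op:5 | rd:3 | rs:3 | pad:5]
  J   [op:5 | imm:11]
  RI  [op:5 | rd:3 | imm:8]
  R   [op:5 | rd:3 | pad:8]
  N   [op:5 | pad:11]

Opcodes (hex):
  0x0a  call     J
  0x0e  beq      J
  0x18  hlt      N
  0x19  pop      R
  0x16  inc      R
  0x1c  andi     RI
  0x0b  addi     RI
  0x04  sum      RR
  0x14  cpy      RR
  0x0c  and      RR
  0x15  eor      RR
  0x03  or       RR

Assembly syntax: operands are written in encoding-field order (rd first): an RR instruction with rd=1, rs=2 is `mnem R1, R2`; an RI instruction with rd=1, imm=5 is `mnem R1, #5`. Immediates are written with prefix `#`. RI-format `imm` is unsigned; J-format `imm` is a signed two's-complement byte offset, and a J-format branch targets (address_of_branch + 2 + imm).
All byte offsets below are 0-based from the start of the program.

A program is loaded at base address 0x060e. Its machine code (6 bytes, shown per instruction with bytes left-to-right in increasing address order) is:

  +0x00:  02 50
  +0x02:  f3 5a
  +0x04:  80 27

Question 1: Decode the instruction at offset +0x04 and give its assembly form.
sum R7, R4

off 0x04: read 80 27 as little → 0x2780
  opcode bits[15:11]=0x4: sum/RR
  rd: (w>>8)&0x7=0x7 → R7
  rs: (w>>5)&0x7=0x4 → R4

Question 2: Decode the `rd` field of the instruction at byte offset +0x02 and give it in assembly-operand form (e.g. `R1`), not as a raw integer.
R2

+0x02: f3 5a ⇒ word 0x5af3 (little)
  top 5b → 0xb → addi [RI]
  rd: (w>>8)&0x7=0x2 → R2
  imm: (w>>0)&0xff=0xf3 → #243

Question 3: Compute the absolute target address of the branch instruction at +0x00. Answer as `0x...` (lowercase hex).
off 0x00: read 02 50 as little → 0x5002
  top 5b → 0xa → call [J]
  imm: (w>>0)&0x7ff=0x2 → #2
  target = base 0x060e + off 0x00 + 2 + imm 2 = 0x0612

0x0612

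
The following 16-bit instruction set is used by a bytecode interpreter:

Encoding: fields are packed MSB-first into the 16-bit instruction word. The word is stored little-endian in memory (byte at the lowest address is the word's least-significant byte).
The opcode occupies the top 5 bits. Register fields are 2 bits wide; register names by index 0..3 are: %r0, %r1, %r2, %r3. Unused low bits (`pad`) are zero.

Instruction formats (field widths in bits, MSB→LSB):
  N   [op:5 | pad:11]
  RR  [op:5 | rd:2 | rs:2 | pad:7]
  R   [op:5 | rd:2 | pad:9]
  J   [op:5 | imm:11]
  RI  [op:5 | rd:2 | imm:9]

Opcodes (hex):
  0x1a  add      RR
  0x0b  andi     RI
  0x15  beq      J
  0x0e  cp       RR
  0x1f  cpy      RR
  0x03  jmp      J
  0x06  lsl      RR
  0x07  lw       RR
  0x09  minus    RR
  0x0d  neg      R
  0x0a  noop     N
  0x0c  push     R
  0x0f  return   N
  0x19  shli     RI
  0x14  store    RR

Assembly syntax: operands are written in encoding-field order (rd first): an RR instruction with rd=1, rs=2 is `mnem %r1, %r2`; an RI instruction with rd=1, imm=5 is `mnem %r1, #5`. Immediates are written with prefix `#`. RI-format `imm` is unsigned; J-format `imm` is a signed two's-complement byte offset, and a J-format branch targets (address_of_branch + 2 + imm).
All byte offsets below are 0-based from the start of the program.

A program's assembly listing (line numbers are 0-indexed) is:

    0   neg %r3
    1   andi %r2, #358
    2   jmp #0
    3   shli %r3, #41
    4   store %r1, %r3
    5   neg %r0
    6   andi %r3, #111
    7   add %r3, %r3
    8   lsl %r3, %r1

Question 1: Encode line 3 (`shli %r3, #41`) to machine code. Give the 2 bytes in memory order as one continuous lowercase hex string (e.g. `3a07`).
line 3 (shli): pack op=0x19:5|rd=3:2|imm=41:9 = 0xce29; little→ 29 ce

29ce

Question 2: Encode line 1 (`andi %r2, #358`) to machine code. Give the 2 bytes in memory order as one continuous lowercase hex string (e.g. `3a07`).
1. andi fields op=0xb:5|rd=2:2|imm=358:9 → word 5d66h → 66 5d

665d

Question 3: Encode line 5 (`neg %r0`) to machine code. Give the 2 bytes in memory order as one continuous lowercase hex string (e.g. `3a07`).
L5: neg op=0xd:5|rd=0:2|pad=0:9 ⇒ 0x6800 ⇒ little 00 68

0068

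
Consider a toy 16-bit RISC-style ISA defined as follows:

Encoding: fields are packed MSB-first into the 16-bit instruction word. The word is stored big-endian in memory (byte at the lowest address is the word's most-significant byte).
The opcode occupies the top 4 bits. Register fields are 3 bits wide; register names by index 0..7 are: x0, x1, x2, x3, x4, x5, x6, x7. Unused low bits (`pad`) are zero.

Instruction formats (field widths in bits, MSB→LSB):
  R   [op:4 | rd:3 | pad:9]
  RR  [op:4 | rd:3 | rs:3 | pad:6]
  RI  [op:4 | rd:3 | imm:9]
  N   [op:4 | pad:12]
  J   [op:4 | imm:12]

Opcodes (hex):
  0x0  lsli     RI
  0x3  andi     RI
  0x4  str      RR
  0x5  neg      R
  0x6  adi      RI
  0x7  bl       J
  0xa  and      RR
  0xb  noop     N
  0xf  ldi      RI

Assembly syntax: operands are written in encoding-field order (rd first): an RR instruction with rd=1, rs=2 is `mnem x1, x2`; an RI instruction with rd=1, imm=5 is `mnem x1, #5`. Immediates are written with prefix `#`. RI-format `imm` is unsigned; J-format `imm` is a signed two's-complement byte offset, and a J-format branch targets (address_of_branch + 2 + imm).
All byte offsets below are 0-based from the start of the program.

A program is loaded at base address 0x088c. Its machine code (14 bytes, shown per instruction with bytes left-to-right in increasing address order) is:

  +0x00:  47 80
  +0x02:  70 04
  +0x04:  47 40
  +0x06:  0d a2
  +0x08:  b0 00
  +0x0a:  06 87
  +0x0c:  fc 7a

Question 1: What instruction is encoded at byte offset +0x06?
lsli x6, #418

@+06  big-endian(0d a2) = 0x0da2
  opcode bits[15:12]=0x0: lsli/RI
  rd: (w>>9)&0x7=0x6 → x6
  imm: (w>>0)&0x1ff=0x1a2 → #418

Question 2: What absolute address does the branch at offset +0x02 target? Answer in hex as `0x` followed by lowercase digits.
0x0894

@+02  big-endian(70 04) = 0x7004
  top 4b → 0x7 → bl [J]
  [11:0] imm=4 = #4
  target = base 0x088c + off 0x02 + 2 + imm 4 = 0x0894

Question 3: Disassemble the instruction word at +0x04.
off 0x04: read 47 40 as big → 0x4740
  op=0x4740>>12=0x4 ⇒ str (RR)
  [11:9] rd=3 = x3
  [8:6] rs=5 = x5

str x3, x5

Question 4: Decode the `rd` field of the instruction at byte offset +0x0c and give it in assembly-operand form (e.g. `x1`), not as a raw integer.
x6

@+0c  big-endian(fc 7a) = 0xfc7a
  top 4b → 0xf → ldi [RI]
  rd@[11:9]=0x6 ⇒ x6
  imm@[8:0]=0x7a ⇒ #122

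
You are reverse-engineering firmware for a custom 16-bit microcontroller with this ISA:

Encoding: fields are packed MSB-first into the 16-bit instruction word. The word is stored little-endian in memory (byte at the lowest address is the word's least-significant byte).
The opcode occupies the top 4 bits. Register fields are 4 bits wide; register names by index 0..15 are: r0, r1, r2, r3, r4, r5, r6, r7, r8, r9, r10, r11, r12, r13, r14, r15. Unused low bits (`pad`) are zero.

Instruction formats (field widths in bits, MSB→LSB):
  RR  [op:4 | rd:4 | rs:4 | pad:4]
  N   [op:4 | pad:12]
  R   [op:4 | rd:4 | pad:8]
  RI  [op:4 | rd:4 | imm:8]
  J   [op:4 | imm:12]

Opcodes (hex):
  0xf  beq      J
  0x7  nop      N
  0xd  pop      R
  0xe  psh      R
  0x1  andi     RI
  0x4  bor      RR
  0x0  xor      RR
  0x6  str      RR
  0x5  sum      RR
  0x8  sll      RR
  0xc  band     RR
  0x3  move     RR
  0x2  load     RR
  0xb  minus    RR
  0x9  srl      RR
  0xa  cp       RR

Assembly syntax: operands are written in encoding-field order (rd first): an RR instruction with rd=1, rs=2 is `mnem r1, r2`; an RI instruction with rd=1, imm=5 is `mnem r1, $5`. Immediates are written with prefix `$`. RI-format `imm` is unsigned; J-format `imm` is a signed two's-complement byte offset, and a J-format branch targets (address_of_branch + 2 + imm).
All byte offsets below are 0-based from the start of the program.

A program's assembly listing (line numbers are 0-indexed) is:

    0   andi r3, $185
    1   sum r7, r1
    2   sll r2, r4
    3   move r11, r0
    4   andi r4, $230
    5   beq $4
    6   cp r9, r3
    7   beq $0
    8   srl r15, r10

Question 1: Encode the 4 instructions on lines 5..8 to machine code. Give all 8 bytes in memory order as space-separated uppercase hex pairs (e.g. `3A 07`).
5. beq fields op=0xf:4|imm=4:12 → word f004h → 04 f0
6. cp fields op=0xa:4|rd=9:4|rs=3:4|pad=0:4 → word a930h → 30 a9
7. beq fields op=0xf:4|imm=0:12 → word f000h → 00 f0
8. srl fields op=0x9:4|rd=15:4|rs=10:4|pad=0:4 → word 9fa0h → a0 9f

04 F0 30 A9 00 F0 A0 9F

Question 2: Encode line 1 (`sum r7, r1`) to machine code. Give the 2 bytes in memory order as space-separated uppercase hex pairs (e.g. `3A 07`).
L1: sum op=0x5:4|rd=7:4|rs=1:4|pad=0:4 ⇒ 0x5710 ⇒ little 10 57

10 57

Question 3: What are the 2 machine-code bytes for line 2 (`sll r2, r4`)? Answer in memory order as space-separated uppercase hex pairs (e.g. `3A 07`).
40 82

2. sll fields op=0x8:4|rd=2:4|rs=4:4|pad=0:4 → word 8240h → 40 82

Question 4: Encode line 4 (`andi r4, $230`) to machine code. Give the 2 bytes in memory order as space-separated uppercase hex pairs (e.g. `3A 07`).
E6 14

L4: andi op=0x1:4|rd=4:4|imm=230:8 ⇒ 0x14e6 ⇒ little e6 14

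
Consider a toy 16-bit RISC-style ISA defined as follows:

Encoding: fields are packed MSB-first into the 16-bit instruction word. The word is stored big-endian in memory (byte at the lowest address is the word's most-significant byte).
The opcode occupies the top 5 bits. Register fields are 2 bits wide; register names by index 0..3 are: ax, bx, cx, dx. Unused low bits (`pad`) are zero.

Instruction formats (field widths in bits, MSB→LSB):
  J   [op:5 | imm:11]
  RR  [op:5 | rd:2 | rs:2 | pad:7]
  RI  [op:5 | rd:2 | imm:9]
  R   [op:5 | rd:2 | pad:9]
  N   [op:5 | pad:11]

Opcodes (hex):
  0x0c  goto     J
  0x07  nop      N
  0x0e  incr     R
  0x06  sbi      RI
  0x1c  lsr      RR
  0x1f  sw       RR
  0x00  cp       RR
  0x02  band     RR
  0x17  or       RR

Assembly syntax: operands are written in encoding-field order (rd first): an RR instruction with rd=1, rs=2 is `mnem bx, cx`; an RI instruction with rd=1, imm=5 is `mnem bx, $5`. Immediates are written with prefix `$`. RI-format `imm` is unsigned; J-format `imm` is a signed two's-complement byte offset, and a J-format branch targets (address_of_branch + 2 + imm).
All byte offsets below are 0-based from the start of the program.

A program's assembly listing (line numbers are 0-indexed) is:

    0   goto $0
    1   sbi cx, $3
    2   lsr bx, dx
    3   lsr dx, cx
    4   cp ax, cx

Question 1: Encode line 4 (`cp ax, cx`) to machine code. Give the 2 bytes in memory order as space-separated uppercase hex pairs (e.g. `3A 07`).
01 00

L4: cp op=0x0:5|rd=0:2|rs=2:2|pad=0:7 ⇒ 0x0100 ⇒ big 01 00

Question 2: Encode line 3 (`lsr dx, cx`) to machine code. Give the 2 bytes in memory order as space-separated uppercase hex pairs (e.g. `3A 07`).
E7 00

L3: lsr op=0x1c:5|rd=3:2|rs=2:2|pad=0:7 ⇒ 0xe700 ⇒ big e7 00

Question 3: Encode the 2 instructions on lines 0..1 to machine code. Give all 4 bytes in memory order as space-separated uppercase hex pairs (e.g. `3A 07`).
0. goto fields op=0xc:5|imm=0:11 → word 6000h → 60 00
1. sbi fields op=0x6:5|rd=2:2|imm=3:9 → word 3403h → 34 03

60 00 34 03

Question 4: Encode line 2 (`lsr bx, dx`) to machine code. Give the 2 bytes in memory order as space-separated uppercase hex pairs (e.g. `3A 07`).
E3 80

L2: lsr op=0x1c:5|rd=1:2|rs=3:2|pad=0:7 ⇒ 0xe380 ⇒ big e3 80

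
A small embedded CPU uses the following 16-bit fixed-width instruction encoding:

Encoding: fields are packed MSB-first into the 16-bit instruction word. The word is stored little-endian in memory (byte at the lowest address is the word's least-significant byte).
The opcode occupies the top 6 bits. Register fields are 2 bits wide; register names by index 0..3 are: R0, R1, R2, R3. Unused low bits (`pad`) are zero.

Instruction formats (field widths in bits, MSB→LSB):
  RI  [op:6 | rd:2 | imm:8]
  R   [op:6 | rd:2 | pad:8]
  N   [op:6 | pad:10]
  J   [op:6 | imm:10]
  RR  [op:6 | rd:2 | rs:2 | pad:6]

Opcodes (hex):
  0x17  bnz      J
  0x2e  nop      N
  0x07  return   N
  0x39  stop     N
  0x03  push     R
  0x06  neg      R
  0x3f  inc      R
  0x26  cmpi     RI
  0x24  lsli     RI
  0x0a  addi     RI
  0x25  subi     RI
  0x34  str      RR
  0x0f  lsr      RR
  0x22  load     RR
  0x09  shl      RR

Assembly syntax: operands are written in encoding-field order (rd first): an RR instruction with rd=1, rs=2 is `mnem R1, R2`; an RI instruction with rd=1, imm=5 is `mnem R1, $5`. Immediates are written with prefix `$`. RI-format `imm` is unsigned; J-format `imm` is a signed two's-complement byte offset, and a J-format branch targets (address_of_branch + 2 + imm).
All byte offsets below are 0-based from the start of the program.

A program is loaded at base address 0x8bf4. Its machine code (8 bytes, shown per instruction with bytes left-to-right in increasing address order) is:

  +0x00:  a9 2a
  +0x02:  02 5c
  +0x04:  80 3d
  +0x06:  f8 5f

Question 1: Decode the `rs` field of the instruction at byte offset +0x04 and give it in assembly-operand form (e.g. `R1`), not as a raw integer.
R2

+0x04: 80 3d ⇒ word 0x3d80 (little)
  top 6b → 0xf → lsr [RR]
  rd@[9:8]=0x1 ⇒ R1
  rs@[7:6]=0x2 ⇒ R2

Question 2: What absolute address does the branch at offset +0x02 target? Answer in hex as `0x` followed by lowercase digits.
+0x02: 02 5c ⇒ word 0x5c02 (little)
  op=0x5c02>>10=0x17 ⇒ bnz (J)
  imm@[9:0]=0x2 ⇒ $2
  target = base 0x8bf4 + off 0x02 + 2 + imm 2 = 0x8bfa

0x8bfa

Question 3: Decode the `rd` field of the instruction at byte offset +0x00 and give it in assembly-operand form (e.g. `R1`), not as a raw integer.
R2

off 0x00: read a9 2a as little → 0x2aa9
  op=0x2aa9>>10=0xa ⇒ addi (RI)
  rd@[9:8]=0x2 ⇒ R2
  imm@[7:0]=0xa9 ⇒ $169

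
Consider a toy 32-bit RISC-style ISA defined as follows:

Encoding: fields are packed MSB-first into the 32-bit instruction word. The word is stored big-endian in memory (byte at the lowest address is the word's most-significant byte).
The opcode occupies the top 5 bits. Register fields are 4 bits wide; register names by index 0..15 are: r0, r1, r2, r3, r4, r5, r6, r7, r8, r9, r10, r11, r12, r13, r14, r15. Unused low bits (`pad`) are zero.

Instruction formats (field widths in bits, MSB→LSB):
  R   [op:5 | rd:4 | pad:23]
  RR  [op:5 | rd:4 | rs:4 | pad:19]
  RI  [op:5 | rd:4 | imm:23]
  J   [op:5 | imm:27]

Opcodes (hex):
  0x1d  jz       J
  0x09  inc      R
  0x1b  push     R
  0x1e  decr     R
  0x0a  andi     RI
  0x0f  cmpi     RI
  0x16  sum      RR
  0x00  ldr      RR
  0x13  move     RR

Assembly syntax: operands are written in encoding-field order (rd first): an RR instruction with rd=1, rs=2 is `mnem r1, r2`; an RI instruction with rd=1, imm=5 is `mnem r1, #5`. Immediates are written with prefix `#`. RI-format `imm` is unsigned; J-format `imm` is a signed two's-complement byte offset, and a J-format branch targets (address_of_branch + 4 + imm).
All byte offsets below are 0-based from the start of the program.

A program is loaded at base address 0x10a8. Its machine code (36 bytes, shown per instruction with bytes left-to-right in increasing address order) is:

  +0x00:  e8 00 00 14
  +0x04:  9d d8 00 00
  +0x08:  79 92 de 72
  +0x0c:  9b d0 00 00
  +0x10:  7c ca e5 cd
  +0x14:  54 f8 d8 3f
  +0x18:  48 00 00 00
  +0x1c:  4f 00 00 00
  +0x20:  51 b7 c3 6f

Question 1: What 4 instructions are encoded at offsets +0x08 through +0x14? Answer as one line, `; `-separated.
+0x08: 79 92 de 72 ⇒ word 0x7992de72 (big)
  opcode bits[31:27]=0xf: cmpi/RI
  rd@[26:23]=0x3 ⇒ r3
  imm@[22:0]=0x12de72 ⇒ #1236594
+0x0c: 9b d0 00 00 ⇒ word 0x9bd00000 (big)
  opcode bits[31:27]=0x13: move/RR
  rd@[26:23]=0x7 ⇒ r7
  rs@[22:19]=0xa ⇒ r10
+0x10: 7c ca e5 cd ⇒ word 0x7ccae5cd (big)
  opcode bits[31:27]=0xf: cmpi/RI
  rd@[26:23]=0x9 ⇒ r9
  imm@[22:0]=0x4ae5cd ⇒ #4908493
+0x14: 54 f8 d8 3f ⇒ word 0x54f8d83f (big)
  opcode bits[31:27]=0xa: andi/RI
  rd@[26:23]=0x9 ⇒ r9
  imm@[22:0]=0x78d83f ⇒ #7919679

cmpi r3, #1236594; move r7, r10; cmpi r9, #4908493; andi r9, #7919679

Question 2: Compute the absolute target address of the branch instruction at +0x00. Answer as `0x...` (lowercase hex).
+0x00: e8 00 00 14 ⇒ word 0xe8000014 (big)
  opcode bits[31:27]=0x1d: jz/J
  imm@[26:0]=0x14 ⇒ #20
  target = base 0x10a8 + off 0x00 + 4 + imm 20 = 0x10c0

0x10c0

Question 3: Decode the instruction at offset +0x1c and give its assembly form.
inc r14

off 0x1c: read 4f 00 00 00 as big → 0x4f000000
  opcode bits[31:27]=0x9: inc/R
  rd: (w>>23)&0xf=0xe → r14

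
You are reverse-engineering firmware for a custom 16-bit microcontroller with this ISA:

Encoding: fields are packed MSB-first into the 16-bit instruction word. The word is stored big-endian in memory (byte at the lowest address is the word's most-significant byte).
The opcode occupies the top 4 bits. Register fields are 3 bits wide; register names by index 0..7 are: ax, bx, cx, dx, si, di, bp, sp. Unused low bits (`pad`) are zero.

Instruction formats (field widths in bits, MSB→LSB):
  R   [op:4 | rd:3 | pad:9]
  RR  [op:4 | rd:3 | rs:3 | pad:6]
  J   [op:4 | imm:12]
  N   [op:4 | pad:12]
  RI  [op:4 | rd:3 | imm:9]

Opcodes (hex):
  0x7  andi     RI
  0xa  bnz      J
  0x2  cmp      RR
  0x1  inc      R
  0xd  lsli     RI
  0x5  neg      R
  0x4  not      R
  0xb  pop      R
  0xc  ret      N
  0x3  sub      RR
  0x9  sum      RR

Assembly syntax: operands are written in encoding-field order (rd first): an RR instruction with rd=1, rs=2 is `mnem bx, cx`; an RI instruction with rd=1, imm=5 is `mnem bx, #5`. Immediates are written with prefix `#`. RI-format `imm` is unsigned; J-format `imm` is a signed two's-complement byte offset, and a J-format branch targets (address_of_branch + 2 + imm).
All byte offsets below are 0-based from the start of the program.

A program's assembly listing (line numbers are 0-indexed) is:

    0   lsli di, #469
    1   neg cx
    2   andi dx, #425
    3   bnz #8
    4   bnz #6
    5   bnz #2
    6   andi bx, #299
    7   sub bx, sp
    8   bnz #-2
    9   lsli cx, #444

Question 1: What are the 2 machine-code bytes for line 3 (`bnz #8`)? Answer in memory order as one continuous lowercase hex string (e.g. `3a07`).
a008

line 3 (bnz): pack op=0xa:4|imm=8:12 = 0xa008; big→ a0 08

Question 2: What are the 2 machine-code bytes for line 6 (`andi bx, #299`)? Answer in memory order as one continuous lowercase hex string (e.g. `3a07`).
6. andi fields op=0x7:4|rd=1:3|imm=299:9 → word 732bh → 73 2b

732b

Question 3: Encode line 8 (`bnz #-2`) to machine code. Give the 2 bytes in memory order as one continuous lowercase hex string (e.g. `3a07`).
affe

8. bnz fields op=0xa:4|imm=-2:12 → word affeh → af fe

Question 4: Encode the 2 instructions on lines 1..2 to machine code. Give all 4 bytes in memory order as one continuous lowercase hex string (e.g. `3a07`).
1. neg fields op=0x5:4|rd=2:3|pad=0:9 → word 5400h → 54 00
2. andi fields op=0x7:4|rd=3:3|imm=425:9 → word 77a9h → 77 a9

540077a9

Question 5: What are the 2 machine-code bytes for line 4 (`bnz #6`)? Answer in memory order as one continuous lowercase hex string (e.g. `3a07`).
4. bnz fields op=0xa:4|imm=6:12 → word a006h → a0 06

a006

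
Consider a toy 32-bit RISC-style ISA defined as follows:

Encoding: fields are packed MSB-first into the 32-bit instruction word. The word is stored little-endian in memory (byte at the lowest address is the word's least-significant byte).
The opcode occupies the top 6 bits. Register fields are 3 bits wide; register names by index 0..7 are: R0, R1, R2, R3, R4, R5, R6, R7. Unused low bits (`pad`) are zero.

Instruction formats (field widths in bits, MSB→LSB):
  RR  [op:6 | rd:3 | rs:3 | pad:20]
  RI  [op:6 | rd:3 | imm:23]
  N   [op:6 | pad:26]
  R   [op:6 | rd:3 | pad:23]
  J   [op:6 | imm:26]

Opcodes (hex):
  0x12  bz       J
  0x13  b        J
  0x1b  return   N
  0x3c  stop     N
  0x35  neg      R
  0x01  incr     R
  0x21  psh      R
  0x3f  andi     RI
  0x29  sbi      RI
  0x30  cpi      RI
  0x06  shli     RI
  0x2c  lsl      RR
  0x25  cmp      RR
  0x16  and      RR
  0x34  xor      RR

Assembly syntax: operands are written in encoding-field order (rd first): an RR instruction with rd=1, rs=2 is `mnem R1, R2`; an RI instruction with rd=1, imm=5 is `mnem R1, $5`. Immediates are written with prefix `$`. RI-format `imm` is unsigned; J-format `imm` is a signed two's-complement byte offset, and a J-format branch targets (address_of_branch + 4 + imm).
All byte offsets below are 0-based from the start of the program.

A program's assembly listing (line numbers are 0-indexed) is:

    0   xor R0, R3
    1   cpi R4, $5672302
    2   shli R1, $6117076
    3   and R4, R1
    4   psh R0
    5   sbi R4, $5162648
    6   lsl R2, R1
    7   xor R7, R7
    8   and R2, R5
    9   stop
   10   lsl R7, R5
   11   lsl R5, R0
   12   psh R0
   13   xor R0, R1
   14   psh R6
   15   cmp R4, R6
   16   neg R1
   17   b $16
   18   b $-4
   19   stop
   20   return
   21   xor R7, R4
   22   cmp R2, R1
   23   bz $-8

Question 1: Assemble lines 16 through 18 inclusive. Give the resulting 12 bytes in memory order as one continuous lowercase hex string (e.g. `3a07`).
line 16 (neg): pack op=0x35:6|rd=1:3|pad=0:23 = 0xd4800000; little→ 00 00 80 d4
line 17 (b): pack op=0x13:6|imm=16:26 = 0x4c000010; little→ 10 00 00 4c
line 18 (b): pack op=0x13:6|imm=-4:26 = 0x4ffffffc; little→ fc ff ff 4f

000080d41000004cfcffff4f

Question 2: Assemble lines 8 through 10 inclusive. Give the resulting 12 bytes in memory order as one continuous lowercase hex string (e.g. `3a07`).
00005059000000f00000d0b3

line 8 (and): pack op=0x16:6|rd=2:3|rs=5:3|pad=0:20 = 0x59500000; little→ 00 00 50 59
line 9 (stop): pack op=0x3c:6|pad=0:26 = 0xf0000000; little→ 00 00 00 f0
line 10 (lsl): pack op=0x2c:6|rd=7:3|rs=5:3|pad=0:20 = 0xb3d00000; little→ 00 00 d0 b3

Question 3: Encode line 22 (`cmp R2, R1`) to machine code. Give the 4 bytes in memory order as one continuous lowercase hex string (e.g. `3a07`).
L22: cmp op=0x25:6|rd=2:3|rs=1:3|pad=0:20 ⇒ 0x95100000 ⇒ little 00 00 10 95

00001095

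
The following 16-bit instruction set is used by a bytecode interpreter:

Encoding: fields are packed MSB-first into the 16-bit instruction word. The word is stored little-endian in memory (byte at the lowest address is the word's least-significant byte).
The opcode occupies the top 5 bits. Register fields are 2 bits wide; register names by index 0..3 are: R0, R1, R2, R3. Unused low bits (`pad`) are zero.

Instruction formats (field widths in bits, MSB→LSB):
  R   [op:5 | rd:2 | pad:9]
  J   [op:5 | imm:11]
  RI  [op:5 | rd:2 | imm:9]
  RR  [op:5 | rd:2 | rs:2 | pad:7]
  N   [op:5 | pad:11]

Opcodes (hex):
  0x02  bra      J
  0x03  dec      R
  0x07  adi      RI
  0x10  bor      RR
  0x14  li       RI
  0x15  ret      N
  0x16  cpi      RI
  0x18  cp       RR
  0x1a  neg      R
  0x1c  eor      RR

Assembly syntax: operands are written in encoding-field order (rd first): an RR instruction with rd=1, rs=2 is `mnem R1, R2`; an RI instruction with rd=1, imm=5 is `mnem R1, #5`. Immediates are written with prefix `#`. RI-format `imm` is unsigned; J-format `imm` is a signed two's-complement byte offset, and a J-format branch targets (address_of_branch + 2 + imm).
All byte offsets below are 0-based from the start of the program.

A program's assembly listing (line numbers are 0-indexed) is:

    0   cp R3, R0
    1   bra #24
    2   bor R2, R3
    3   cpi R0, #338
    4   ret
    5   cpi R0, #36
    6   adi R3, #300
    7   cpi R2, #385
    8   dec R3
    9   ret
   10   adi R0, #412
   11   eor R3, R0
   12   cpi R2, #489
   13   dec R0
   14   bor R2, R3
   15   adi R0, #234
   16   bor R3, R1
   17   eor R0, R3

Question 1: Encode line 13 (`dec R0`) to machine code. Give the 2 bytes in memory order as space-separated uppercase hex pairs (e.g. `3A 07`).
L13: dec op=0x3:5|rd=0:2|pad=0:9 ⇒ 0x1800 ⇒ little 00 18

00 18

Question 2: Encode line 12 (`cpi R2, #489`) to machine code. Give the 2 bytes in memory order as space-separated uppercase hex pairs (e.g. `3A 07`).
line 12 (cpi): pack op=0x16:5|rd=2:2|imm=489:9 = 0xb5e9; little→ e9 b5

E9 B5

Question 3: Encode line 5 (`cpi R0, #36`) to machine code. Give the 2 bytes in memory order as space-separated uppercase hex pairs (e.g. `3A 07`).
5. cpi fields op=0x16:5|rd=0:2|imm=36:9 → word b024h → 24 b0

24 B0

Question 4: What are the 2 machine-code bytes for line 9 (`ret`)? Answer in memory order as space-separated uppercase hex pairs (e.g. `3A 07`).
00 A8

9. ret fields op=0x15:5|pad=0:11 → word a800h → 00 a8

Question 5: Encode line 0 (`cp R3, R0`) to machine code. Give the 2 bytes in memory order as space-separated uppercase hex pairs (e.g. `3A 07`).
0. cp fields op=0x18:5|rd=3:2|rs=0:2|pad=0:7 → word c600h → 00 c6

00 C6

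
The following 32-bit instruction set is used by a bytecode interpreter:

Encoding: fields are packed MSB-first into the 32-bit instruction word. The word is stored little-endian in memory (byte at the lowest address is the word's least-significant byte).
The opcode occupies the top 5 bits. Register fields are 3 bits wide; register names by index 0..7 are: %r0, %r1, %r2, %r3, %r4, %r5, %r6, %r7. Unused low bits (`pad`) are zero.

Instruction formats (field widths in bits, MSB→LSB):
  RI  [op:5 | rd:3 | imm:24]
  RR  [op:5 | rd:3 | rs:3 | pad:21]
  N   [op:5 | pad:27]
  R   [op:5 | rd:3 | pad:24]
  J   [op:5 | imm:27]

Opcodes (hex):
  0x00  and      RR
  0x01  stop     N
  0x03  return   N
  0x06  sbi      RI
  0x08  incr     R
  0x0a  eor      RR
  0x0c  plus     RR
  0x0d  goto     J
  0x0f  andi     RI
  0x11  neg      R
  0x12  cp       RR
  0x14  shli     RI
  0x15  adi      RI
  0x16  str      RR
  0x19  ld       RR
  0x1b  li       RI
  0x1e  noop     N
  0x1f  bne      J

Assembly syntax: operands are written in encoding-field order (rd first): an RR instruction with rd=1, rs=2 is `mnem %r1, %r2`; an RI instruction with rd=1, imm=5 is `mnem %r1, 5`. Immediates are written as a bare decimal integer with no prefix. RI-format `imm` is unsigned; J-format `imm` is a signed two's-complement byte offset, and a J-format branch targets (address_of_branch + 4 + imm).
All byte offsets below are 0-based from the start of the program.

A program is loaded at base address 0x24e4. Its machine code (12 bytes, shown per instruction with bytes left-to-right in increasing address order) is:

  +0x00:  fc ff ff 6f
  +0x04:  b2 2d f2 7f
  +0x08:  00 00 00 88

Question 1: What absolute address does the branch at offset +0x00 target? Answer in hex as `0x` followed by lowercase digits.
0x24e4

+0x00: fc ff ff 6f ⇒ word 0x6ffffffc (little)
  op=0x6ffffffc>>27=0xd ⇒ goto (J)
  imm@[26:0]=0x7fffffc (s27→-4) ⇒ -4
  target = base 0x24e4 + off 0x00 + 4 + imm -4 = 0x24e4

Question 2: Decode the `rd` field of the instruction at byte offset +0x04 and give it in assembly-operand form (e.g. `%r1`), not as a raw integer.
%r7

@+04  little-endian(b2 2d f2 7f) = 0x7ff22db2
  opcode bits[31:27]=0xf: andi/RI
  rd: (w>>24)&0x7=0x7 → %r7
  imm: (w>>0)&0xffffff=0xf22db2 → 15871410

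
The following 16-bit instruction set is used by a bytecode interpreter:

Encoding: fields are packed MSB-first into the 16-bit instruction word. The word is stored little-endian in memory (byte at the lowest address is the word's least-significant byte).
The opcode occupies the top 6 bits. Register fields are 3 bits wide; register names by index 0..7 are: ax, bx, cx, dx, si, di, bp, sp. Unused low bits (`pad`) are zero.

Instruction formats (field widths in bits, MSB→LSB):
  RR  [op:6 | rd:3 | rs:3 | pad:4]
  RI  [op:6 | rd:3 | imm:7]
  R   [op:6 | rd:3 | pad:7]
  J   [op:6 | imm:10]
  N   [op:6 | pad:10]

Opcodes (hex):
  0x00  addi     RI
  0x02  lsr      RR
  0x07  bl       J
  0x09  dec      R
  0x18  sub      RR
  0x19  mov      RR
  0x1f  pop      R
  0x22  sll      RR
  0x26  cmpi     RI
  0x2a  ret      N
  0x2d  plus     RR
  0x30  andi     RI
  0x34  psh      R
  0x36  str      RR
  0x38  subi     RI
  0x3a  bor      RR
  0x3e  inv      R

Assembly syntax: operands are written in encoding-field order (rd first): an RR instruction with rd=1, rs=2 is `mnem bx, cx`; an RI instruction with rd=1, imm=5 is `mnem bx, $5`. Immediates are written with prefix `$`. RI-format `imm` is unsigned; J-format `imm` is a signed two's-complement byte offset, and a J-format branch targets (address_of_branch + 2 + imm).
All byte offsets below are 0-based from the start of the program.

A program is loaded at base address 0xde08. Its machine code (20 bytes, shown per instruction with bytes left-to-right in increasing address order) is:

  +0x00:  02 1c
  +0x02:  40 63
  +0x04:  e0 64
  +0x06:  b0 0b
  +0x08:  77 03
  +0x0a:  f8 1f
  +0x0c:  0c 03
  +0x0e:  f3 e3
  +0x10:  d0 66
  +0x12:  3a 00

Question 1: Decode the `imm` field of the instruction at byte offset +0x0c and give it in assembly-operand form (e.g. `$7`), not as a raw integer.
$12

+0x0c: 0c 03 ⇒ word 0x030c (little)
  op=0x030c>>10=0x0 ⇒ addi (RI)
  [9:7] rd=6 = bp
  [6:0] imm=12 = $12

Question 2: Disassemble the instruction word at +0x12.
addi ax, $58

@+12  little-endian(3a 00) = 0x003a
  opcode bits[15:10]=0x0: addi/RI
  rd@[9:7]=0x0 ⇒ ax
  imm@[6:0]=0x3a ⇒ $58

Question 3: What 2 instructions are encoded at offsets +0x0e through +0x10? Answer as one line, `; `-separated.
subi sp, $115; mov di, di

off 0x0e: read f3 e3 as little → 0xe3f3
  opcode bits[15:10]=0x38: subi/RI
  rd: (w>>7)&0x7=0x7 → sp
  imm: (w>>0)&0x7f=0x73 → $115
off 0x10: read d0 66 as little → 0x66d0
  opcode bits[15:10]=0x19: mov/RR
  rd: (w>>7)&0x7=0x5 → di
  rs: (w>>4)&0x7=0x5 → di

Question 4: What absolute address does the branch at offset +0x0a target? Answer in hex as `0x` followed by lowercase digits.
0xde0c

+0x0a: f8 1f ⇒ word 0x1ff8 (little)
  top 6b → 0x7 → bl [J]
  imm: (w>>0)&0x3ff=0x3f8 (s10→-8) → $-8
  target = base 0xde08 + off 0x0a + 2 + imm -8 = 0xde0c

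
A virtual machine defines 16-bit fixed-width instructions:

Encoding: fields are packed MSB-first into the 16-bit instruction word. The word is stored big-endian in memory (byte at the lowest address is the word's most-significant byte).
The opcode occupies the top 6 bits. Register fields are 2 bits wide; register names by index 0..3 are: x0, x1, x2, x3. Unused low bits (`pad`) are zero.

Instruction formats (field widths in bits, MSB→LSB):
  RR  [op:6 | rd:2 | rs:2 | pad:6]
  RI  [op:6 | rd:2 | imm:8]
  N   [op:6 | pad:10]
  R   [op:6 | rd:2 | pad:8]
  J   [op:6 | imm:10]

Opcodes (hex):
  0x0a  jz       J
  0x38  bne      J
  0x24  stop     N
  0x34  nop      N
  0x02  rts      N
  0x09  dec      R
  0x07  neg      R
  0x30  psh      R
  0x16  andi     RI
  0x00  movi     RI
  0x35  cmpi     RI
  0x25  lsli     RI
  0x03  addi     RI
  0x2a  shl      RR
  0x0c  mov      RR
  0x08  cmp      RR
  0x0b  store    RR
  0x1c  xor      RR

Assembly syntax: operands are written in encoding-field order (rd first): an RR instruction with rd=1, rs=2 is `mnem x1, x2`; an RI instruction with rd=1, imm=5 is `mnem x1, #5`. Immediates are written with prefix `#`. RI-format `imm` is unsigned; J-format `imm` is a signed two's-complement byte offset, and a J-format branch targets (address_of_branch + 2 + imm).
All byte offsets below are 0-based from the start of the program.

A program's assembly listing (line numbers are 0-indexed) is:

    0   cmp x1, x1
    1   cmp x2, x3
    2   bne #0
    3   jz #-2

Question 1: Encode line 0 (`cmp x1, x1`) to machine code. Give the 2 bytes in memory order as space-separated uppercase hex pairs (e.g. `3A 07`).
21 40

L0: cmp op=0x8:6|rd=1:2|rs=1:2|pad=0:6 ⇒ 0x2140 ⇒ big 21 40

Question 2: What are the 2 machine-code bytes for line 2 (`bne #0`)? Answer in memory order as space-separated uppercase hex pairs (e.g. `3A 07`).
E0 00

L2: bne op=0x38:6|imm=0:10 ⇒ 0xe000 ⇒ big e0 00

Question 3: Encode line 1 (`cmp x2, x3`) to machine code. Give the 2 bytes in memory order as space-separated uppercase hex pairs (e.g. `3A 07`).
L1: cmp op=0x8:6|rd=2:2|rs=3:2|pad=0:6 ⇒ 0x22c0 ⇒ big 22 c0

22 C0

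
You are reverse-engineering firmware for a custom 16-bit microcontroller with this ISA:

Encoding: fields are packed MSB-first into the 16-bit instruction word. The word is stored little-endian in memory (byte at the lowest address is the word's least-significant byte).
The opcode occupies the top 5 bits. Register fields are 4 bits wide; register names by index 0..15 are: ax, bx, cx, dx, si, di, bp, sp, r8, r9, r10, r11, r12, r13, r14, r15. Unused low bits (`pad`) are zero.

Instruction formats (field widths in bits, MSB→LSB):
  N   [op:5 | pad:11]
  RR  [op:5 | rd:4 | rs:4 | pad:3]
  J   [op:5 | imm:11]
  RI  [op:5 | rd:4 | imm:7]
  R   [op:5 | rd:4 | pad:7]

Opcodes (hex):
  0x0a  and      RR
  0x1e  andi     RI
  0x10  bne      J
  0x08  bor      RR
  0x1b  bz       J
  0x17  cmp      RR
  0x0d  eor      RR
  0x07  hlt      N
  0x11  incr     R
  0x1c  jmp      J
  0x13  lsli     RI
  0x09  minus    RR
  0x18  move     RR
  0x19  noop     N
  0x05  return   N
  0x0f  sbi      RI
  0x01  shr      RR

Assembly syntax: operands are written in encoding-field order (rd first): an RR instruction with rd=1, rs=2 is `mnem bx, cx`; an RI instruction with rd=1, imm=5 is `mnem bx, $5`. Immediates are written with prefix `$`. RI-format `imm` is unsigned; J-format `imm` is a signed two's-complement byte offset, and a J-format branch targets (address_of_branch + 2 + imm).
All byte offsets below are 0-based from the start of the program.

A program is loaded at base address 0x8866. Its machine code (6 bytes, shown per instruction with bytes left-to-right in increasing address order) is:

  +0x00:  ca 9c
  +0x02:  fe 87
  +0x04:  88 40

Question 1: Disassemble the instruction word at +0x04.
@+04  little-endian(88 40) = 0x4088
  op=0x4088>>11=0x8 ⇒ bor (RR)
  rd@[10:7]=0x1 ⇒ bx
  rs@[6:3]=0x1 ⇒ bx

bor bx, bx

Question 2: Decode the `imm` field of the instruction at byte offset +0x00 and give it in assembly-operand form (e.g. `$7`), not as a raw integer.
$74

off 0x00: read ca 9c as little → 0x9cca
  top 5b → 0x13 → lsli [RI]
  rd@[10:7]=0x9 ⇒ r9
  imm@[6:0]=0x4a ⇒ $74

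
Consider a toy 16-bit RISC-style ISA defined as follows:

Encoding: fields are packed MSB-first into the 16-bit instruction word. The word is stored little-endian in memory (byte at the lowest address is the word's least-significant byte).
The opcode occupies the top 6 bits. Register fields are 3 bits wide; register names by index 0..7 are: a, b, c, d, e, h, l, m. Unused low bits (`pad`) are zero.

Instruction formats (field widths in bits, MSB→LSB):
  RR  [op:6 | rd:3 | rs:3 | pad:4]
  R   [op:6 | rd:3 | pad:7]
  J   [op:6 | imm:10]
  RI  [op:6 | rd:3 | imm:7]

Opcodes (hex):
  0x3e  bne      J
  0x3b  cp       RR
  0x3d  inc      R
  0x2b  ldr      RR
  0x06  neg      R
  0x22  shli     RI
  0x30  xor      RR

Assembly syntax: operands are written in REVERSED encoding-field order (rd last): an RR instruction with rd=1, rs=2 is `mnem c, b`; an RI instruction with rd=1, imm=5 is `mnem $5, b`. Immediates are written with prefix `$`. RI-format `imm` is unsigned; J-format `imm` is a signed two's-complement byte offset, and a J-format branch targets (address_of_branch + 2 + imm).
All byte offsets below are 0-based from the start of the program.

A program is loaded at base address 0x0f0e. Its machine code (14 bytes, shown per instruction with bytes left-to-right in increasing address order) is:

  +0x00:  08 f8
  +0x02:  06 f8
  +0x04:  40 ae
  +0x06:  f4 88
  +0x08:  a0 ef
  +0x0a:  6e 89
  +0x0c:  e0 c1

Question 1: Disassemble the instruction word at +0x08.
off 0x08: read a0 ef as little → 0xefa0
  top 6b → 0x3b → cp [RR]
  [9:7] rd=7 = m
  [6:4] rs=2 = c

cp c, m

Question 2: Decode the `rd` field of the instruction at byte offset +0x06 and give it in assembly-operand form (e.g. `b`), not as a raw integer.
off 0x06: read f4 88 as little → 0x88f4
  op=0x88f4>>10=0x22 ⇒ shli (RI)
  rd: (w>>7)&0x7=0x1 → b
  imm: (w>>0)&0x7f=0x74 → $116

b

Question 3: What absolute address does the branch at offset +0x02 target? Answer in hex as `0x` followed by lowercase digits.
off 0x02: read 06 f8 as little → 0xf806
  top 6b → 0x3e → bne [J]
  imm@[9:0]=0x6 ⇒ $6
  target = base 0x0f0e + off 0x02 + 2 + imm 6 = 0x0f18

0x0f18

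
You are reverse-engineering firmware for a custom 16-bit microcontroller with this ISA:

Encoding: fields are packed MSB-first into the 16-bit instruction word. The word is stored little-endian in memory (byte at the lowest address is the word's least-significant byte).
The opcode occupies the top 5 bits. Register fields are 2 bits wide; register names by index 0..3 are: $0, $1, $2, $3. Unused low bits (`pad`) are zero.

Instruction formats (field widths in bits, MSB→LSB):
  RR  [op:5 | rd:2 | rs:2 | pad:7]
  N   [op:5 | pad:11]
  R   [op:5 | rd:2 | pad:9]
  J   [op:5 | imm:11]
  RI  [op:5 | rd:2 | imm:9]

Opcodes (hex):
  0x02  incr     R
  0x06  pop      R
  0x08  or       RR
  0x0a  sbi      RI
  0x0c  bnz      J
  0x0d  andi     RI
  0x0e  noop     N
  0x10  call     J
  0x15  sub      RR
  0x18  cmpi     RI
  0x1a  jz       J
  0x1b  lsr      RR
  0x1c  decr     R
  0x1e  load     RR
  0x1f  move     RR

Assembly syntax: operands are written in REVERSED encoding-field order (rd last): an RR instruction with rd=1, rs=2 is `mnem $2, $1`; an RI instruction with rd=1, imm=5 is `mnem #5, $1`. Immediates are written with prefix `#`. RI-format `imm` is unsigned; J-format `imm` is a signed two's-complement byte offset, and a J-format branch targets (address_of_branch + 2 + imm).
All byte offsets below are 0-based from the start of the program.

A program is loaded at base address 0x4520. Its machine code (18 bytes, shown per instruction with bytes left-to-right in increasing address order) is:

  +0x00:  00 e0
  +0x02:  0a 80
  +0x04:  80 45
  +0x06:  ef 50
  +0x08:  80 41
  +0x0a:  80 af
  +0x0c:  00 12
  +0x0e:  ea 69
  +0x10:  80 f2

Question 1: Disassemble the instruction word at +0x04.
+0x04: 80 45 ⇒ word 0x4580 (little)
  top 5b → 0x8 → or [RR]
  [10:9] rd=2 = $2
  [8:7] rs=3 = $3

or $3, $2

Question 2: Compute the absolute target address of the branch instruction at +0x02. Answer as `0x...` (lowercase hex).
0x452e

@+02  little-endian(0a 80) = 0x800a
  top 5b → 0x10 → call [J]
  imm: (w>>0)&0x7ff=0xa → #10
  target = base 0x4520 + off 0x02 + 2 + imm 10 = 0x452e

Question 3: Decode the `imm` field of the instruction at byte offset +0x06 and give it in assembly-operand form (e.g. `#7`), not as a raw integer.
+0x06: ef 50 ⇒ word 0x50ef (little)
  opcode bits[15:11]=0xa: sbi/RI
  [10:9] rd=0 = $0
  [8:0] imm=239 = #239

#239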